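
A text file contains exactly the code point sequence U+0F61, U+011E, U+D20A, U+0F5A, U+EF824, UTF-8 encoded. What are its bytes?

E0 BD A1 C4 9E ED 88 8A E0 BD 9A F3 AF A0 A4

U+0F61: 3-byte form → E0 BD A1.
U+011E: 2-byte form → C4 9E.
U+D20A: 3-byte form → ED 88 8A.
U+0F5A: 3-byte form → E0 BD 9A.
U+EF824: 4-byte form → F3 AF A0 A4.
Concatenated (15 bytes): E0 BD A1 C4 9E ED 88 8A E0 BD 9A F3 AF A0 A4.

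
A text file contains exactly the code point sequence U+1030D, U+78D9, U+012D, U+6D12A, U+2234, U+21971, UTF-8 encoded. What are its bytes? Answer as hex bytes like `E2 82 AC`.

F0 90 8C 8D E7 A3 99 C4 AD F1 AD 84 AA E2 88 B4 F0 A1 A5 B1

U+1030D: 4-byte form → F0 90 8C 8D.
U+78D9: 3-byte form → E7 A3 99.
U+012D: 2-byte form → C4 AD.
U+6D12A: 4-byte form → F1 AD 84 AA.
U+2234: 3-byte form → E2 88 B4.
U+21971: 4-byte form → F0 A1 A5 B1.
Concatenated (20 bytes): F0 90 8C 8D E7 A3 99 C4 AD F1 AD 84 AA E2 88 B4 F0 A1 A5 B1.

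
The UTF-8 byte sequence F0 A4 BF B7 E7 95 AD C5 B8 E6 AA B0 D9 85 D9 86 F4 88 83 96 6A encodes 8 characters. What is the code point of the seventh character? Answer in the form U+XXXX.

Offset 0: leading byte 0xF0 = 11110000 → 4-byte char #1 = F0 A4 BF B7.
Offset 4: leading byte 0xE7 = 11100111 → 3-byte char #2 = E7 95 AD.
Offset 7: leading byte 0xC5 = 11000101 → 2-byte char #3 = C5 B8.
Offset 9: leading byte 0xE6 = 11100110 → 3-byte char #4 = E6 AA B0.
Offset 12: leading byte 0xD9 = 11011001 → 2-byte char #5 = D9 85.
Offset 14: leading byte 0xD9 = 11011001 → 2-byte char #6 = D9 86.
Offset 16: leading byte 0xF4 = 11110100 → 4-byte char #7 = F4 88 83 96.
Leading byte 0xF4 = 11110100 matches 11110xxx → 4-byte sequence.
Byte 1: 0xF4 = 11110100, payload 100 (3 bits).
Byte 2: 0x88 = 10001000 (10xxxxxx ✓), payload 001000.
Byte 3: 0x83 = 10000011 (10xxxxxx ✓), payload 000011.
Byte 4: 0x96 = 10010110 (10xxxxxx ✓), payload 010110.
Concatenate: 100001000000011010110 = 0x1080D6 (21 bits → U+1080D6).

U+1080D6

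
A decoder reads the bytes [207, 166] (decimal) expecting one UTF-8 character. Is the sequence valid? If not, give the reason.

Leading byte 0xCF = 11001111 → 2-byte form.
Continuation bytes 0xA6=10100110 all match 10xxxxxx.
Decoded value 0x3E6 is ≥ 0x80 (shortest form) and not a surrogate.

valid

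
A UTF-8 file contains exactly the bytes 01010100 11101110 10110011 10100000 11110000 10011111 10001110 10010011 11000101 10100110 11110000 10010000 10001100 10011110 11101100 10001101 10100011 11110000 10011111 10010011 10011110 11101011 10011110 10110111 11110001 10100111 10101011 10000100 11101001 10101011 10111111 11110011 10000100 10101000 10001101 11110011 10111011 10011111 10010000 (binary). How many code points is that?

Byte at offset 0: 0x54 = 01010100 → 1-byte char (#1). Advance 1.
Byte at offset 1: 0xEE = 11101110 → 3-byte char (#2). Advance 3.
Byte at offset 4: 0xF0 = 11110000 → 4-byte char (#3). Advance 4.
Byte at offset 8: 0xC5 = 11000101 → 2-byte char (#4). Advance 2.
Byte at offset 10: 0xF0 = 11110000 → 4-byte char (#5). Advance 4.
Byte at offset 14: 0xEC = 11101100 → 3-byte char (#6). Advance 3.
Byte at offset 17: 0xF0 = 11110000 → 4-byte char (#7). Advance 4.
Byte at offset 21: 0xEB = 11101011 → 3-byte char (#8). Advance 3.
Byte at offset 24: 0xF1 = 11110001 → 4-byte char (#9). Advance 4.
Byte at offset 28: 0xE9 = 11101001 → 3-byte char (#10). Advance 3.
Byte at offset 31: 0xF3 = 11110011 → 4-byte char (#11). Advance 4.
Byte at offset 35: 0xF3 = 11110011 → 4-byte char (#12). Advance 4.
Reached end at offset 39 after 12 code points.

12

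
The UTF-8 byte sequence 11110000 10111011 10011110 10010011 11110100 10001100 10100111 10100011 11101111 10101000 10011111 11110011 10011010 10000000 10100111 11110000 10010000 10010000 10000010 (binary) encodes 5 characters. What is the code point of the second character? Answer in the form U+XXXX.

U+10C9E3

Offset 0: leading byte 0xF0 = 11110000 → 4-byte char #1 = F0 BB 9E 93.
Offset 4: leading byte 0xF4 = 11110100 → 4-byte char #2 = F4 8C A7 A3.
Leading byte 0xF4 = 11110100 matches 11110xxx → 4-byte sequence.
Byte 1: 0xF4 = 11110100, payload 100 (3 bits).
Byte 2: 0x8C = 10001100 (10xxxxxx ✓), payload 001100.
Byte 3: 0xA7 = 10100111 (10xxxxxx ✓), payload 100111.
Byte 4: 0xA3 = 10100011 (10xxxxxx ✓), payload 100011.
Concatenate: 100001100100111100011 = 0x10C9E3 (21 bits → U+10C9E3).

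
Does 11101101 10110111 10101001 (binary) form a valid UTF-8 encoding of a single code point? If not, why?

invalid (encodes a surrogate (U+D800–U+DFFF))

Structurally a 3-byte sequence; payload = 0xDDE9.
But 0xDDE9 is in U+D800–U+DFFF, the surrogate range. Surrogates are not Unicode scalar values and are forbidden in UTF-8.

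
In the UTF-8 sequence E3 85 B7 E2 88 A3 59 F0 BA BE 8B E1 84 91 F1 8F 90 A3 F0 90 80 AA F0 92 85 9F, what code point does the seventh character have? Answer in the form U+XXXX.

Offset 0: leading byte 0xE3 = 11100011 → 3-byte char #1 = E3 85 B7.
Offset 3: leading byte 0xE2 = 11100010 → 3-byte char #2 = E2 88 A3.
Offset 6: leading byte 0x59 = 01011001 → 1-byte char #3 = 59.
Offset 7: leading byte 0xF0 = 11110000 → 4-byte char #4 = F0 BA BE 8B.
Offset 11: leading byte 0xE1 = 11100001 → 3-byte char #5 = E1 84 91.
Offset 14: leading byte 0xF1 = 11110001 → 4-byte char #6 = F1 8F 90 A3.
Offset 18: leading byte 0xF0 = 11110000 → 4-byte char #7 = F0 90 80 AA.
Leading byte 0xF0 = 11110000 matches 11110xxx → 4-byte sequence.
Byte 1: 0xF0 = 11110000, payload 000 (3 bits).
Byte 2: 0x90 = 10010000 (10xxxxxx ✓), payload 010000.
Byte 3: 0x80 = 10000000 (10xxxxxx ✓), payload 000000.
Byte 4: 0xAA = 10101010 (10xxxxxx ✓), payload 101010.
Concatenate: 000010000000000101010 = 0x1002A (21 bits → U+1002A).

U+1002A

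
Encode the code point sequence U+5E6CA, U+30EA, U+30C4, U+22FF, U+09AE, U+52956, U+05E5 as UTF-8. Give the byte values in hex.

F1 9E 9B 8A E3 83 AA E3 83 84 E2 8B BF E0 A6 AE F1 92 A5 96 D7 A5

U+5E6CA: 4-byte form → F1 9E 9B 8A.
U+30EA: 3-byte form → E3 83 AA.
U+30C4: 3-byte form → E3 83 84.
U+22FF: 3-byte form → E2 8B BF.
U+09AE: 3-byte form → E0 A6 AE.
U+52956: 4-byte form → F1 92 A5 96.
U+05E5: 2-byte form → D7 A5.
Concatenated (22 bytes): F1 9E 9B 8A E3 83 AA E3 83 84 E2 8B BF E0 A6 AE F1 92 A5 96 D7 A5.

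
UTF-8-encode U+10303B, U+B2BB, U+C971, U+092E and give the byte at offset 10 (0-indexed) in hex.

U+10303B → 4-byte form F4 83 80 BB at offsets 0–3.
U+B2BB → 3-byte form EB 8A BB at offsets 4–6.
U+C971 → 3-byte form EC A5 B1 at offsets 7–9.
U+092E → 3-byte form E0 A4 AE at offsets 10–12.
Offset 10 falls in char 4's range; it's byte 1 of E0 A4 AE = 0xE0.

0xE0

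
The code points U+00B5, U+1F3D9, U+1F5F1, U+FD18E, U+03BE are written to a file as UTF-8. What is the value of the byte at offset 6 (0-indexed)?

0xF0

U+00B5 → 2-byte form C2 B5 at offsets 0–1.
U+1F3D9 → 4-byte form F0 9F 8F 99 at offsets 2–5.
U+1F5F1 → 4-byte form F0 9F 97 B1 at offsets 6–9.
Offset 6 falls in char 3's range; it's byte 1 of F0 9F 97 B1 = 0xF0.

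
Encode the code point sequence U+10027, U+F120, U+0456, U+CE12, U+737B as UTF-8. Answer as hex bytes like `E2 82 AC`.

U+10027: 4-byte form → F0 90 80 A7.
U+F120: 3-byte form → EF 84 A0.
U+0456: 2-byte form → D1 96.
U+CE12: 3-byte form → EC B8 92.
U+737B: 3-byte form → E7 8D BB.
Concatenated (15 bytes): F0 90 80 A7 EF 84 A0 D1 96 EC B8 92 E7 8D BB.

F0 90 80 A7 EF 84 A0 D1 96 EC B8 92 E7 8D BB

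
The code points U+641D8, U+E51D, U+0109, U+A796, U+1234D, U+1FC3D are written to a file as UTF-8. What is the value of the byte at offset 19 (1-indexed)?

0xB0

1-indexed offset 19 is 0-indexed offset 18.
U+641D8 → 4-byte form F1 A4 87 98 at offsets 0–3.
U+E51D → 3-byte form EE 94 9D at offsets 4–6.
U+0109 → 2-byte form C4 89 at offsets 7–8.
U+A796 → 3-byte form EA 9E 96 at offsets 9–11.
U+1234D → 4-byte form F0 92 8D 8D at offsets 12–15.
U+1FC3D → 4-byte form F0 9F B0 BD at offsets 16–19.
Offset 18 falls in char 6's range; it's byte 3 of F0 9F B0 BD = 0xB0.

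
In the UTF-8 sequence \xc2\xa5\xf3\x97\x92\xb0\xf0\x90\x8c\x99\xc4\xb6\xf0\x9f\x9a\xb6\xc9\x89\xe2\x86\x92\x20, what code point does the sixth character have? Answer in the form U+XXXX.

U+0249

Offset 0: leading byte 0xC2 = 11000010 → 2-byte char #1 = C2 A5.
Offset 2: leading byte 0xF3 = 11110011 → 4-byte char #2 = F3 97 92 B0.
Offset 6: leading byte 0xF0 = 11110000 → 4-byte char #3 = F0 90 8C 99.
Offset 10: leading byte 0xC4 = 11000100 → 2-byte char #4 = C4 B6.
Offset 12: leading byte 0xF0 = 11110000 → 4-byte char #5 = F0 9F 9A B6.
Offset 16: leading byte 0xC9 = 11001001 → 2-byte char #6 = C9 89.
Leading byte 0xC9 = 11001001 matches 110xxxxx → 2-byte sequence.
Byte 1: 0xC9 = 11001001, payload 01001 (5 bits).
Byte 2: 0x89 = 10001001 (10xxxxxx ✓), payload 001001.
Concatenate: 01001001001 = 0x249 (11 bits → U+0249).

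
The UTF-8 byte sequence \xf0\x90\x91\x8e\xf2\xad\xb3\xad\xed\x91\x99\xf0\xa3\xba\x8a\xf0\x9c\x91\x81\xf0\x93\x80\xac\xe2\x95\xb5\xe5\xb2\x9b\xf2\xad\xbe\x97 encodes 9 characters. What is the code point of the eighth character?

U+5C9B

Offset 0: leading byte 0xF0 = 11110000 → 4-byte char #1 = F0 90 91 8E.
Offset 4: leading byte 0xF2 = 11110010 → 4-byte char #2 = F2 AD B3 AD.
Offset 8: leading byte 0xED = 11101101 → 3-byte char #3 = ED 91 99.
Offset 11: leading byte 0xF0 = 11110000 → 4-byte char #4 = F0 A3 BA 8A.
Offset 15: leading byte 0xF0 = 11110000 → 4-byte char #5 = F0 9C 91 81.
Offset 19: leading byte 0xF0 = 11110000 → 4-byte char #6 = F0 93 80 AC.
Offset 23: leading byte 0xE2 = 11100010 → 3-byte char #7 = E2 95 B5.
Offset 26: leading byte 0xE5 = 11100101 → 3-byte char #8 = E5 B2 9B.
Leading byte 0xE5 = 11100101 matches 1110xxxx → 3-byte sequence.
Byte 1: 0xE5 = 11100101, payload 0101 (4 bits).
Byte 2: 0xB2 = 10110010 (10xxxxxx ✓), payload 110010.
Byte 3: 0x9B = 10011011 (10xxxxxx ✓), payload 011011.
Concatenate: 0101110010011011 = 0x5C9B (16 bits → U+5C9B).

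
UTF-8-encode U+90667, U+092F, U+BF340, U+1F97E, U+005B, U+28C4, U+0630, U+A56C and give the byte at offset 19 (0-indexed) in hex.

0xD8

U+90667 → 4-byte form F2 90 99 A7 at offsets 0–3.
U+092F → 3-byte form E0 A4 AF at offsets 4–6.
U+BF340 → 4-byte form F2 BF 8D 80 at offsets 7–10.
U+1F97E → 4-byte form F0 9F A5 BE at offsets 11–14.
U+005B → 1-byte form 5B at offsets 15–15.
U+28C4 → 3-byte form E2 A3 84 at offsets 16–18.
U+0630 → 2-byte form D8 B0 at offsets 19–20.
Offset 19 falls in char 7's range; it's byte 1 of D8 B0 = 0xD8.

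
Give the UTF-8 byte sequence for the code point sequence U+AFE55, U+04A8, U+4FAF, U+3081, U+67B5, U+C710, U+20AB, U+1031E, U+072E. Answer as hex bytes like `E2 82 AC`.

U+AFE55: 4-byte form → F2 AF B9 95.
U+04A8: 2-byte form → D2 A8.
U+4FAF: 3-byte form → E4 BE AF.
U+3081: 3-byte form → E3 82 81.
U+67B5: 3-byte form → E6 9E B5.
U+C710: 3-byte form → EC 9C 90.
U+20AB: 3-byte form → E2 82 AB.
U+1031E: 4-byte form → F0 90 8C 9E.
U+072E: 2-byte form → DC AE.
Concatenated (27 bytes): F2 AF B9 95 D2 A8 E4 BE AF E3 82 81 E6 9E B5 EC 9C 90 E2 82 AB F0 90 8C 9E DC AE.

F2 AF B9 95 D2 A8 E4 BE AF E3 82 81 E6 9E B5 EC 9C 90 E2 82 AB F0 90 8C 9E DC AE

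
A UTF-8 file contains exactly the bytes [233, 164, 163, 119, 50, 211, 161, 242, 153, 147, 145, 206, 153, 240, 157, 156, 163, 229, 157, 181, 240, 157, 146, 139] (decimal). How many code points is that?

Byte at offset 0: 0xE9 = 11101001 → 3-byte char (#1). Advance 3.
Byte at offset 3: 0x77 = 01110111 → 1-byte char (#2). Advance 1.
Byte at offset 4: 0x32 = 00110010 → 1-byte char (#3). Advance 1.
Byte at offset 5: 0xD3 = 11010011 → 2-byte char (#4). Advance 2.
Byte at offset 7: 0xF2 = 11110010 → 4-byte char (#5). Advance 4.
Byte at offset 11: 0xCE = 11001110 → 2-byte char (#6). Advance 2.
Byte at offset 13: 0xF0 = 11110000 → 4-byte char (#7). Advance 4.
Byte at offset 17: 0xE5 = 11100101 → 3-byte char (#8). Advance 3.
Byte at offset 20: 0xF0 = 11110000 → 4-byte char (#9). Advance 4.
Reached end at offset 24 after 9 code points.

9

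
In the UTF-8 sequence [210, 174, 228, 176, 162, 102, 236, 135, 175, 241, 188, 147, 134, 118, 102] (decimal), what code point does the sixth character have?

Offset 0: leading byte 0xD2 = 11010010 → 2-byte char #1 = D2 AE.
Offset 2: leading byte 0xE4 = 11100100 → 3-byte char #2 = E4 B0 A2.
Offset 5: leading byte 0x66 = 01100110 → 1-byte char #3 = 66.
Offset 6: leading byte 0xEC = 11101100 → 3-byte char #4 = EC 87 AF.
Offset 9: leading byte 0xF1 = 11110001 → 4-byte char #5 = F1 BC 93 86.
Offset 13: leading byte 0x76 = 01110110 → 1-byte char #6 = 76.
Leading byte 0x76 = 01110110 matches 0xxxxxxx → 1-byte sequence.
Byte 1: 0x76 = 01110110, payload 1110110 (7 bits).
Concatenate: 1110110 = 0x76 (7 bits → U+0076).

U+0076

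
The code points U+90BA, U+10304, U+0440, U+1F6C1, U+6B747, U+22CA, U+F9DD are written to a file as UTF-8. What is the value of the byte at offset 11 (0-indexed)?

0x9B

U+90BA → 3-byte form E9 82 BA at offsets 0–2.
U+10304 → 4-byte form F0 90 8C 84 at offsets 3–6.
U+0440 → 2-byte form D1 80 at offsets 7–8.
U+1F6C1 → 4-byte form F0 9F 9B 81 at offsets 9–12.
Offset 11 falls in char 4's range; it's byte 3 of F0 9F 9B 81 = 0x9B.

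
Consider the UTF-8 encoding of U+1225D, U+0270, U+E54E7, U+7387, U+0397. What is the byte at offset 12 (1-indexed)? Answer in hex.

1-indexed offset 12 is 0-indexed offset 11.
U+1225D → 4-byte form F0 92 89 9D at offsets 0–3.
U+0270 → 2-byte form C9 B0 at offsets 4–5.
U+E54E7 → 4-byte form F3 A5 93 A7 at offsets 6–9.
U+7387 → 3-byte form E7 8E 87 at offsets 10–12.
Offset 11 falls in char 4's range; it's byte 2 of E7 8E 87 = 0x8E.

0x8E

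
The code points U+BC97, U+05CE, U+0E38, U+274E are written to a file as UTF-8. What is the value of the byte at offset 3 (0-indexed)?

U+BC97 → 3-byte form EB B2 97 at offsets 0–2.
U+05CE → 2-byte form D7 8E at offsets 3–4.
Offset 3 falls in char 2's range; it's byte 1 of D7 8E = 0xD7.

0xD7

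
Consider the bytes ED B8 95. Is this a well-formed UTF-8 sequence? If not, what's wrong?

Structurally a 3-byte sequence; payload = 0xDE15.
But 0xDE15 is in U+D800–U+DFFF, the surrogate range. Surrogates are not Unicode scalar values and are forbidden in UTF-8.

invalid (encodes a surrogate (U+D800–U+DFFF))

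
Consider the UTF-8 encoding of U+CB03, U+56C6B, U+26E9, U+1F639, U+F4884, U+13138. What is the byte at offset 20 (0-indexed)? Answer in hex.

0x84

U+CB03 → 3-byte form EC AC 83 at offsets 0–2.
U+56C6B → 4-byte form F1 96 B1 AB at offsets 3–6.
U+26E9 → 3-byte form E2 9B A9 at offsets 7–9.
U+1F639 → 4-byte form F0 9F 98 B9 at offsets 10–13.
U+F4884 → 4-byte form F3 B4 A2 84 at offsets 14–17.
U+13138 → 4-byte form F0 93 84 B8 at offsets 18–21.
Offset 20 falls in char 6's range; it's byte 3 of F0 93 84 B8 = 0x84.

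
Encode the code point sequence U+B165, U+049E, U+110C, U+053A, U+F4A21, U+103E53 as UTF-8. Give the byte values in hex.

U+B165: 3-byte form → EB 85 A5.
U+049E: 2-byte form → D2 9E.
U+110C: 3-byte form → E1 84 8C.
U+053A: 2-byte form → D4 BA.
U+F4A21: 4-byte form → F3 B4 A8 A1.
U+103E53: 4-byte form → F4 83 B9 93.
Concatenated (18 bytes): EB 85 A5 D2 9E E1 84 8C D4 BA F3 B4 A8 A1 F4 83 B9 93.

EB 85 A5 D2 9E E1 84 8C D4 BA F3 B4 A8 A1 F4 83 B9 93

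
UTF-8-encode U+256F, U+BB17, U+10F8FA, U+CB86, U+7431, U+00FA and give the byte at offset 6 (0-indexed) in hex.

U+256F → 3-byte form E2 95 AF at offsets 0–2.
U+BB17 → 3-byte form EB AC 97 at offsets 3–5.
U+10F8FA → 4-byte form F4 8F A3 BA at offsets 6–9.
Offset 6 falls in char 3's range; it's byte 1 of F4 8F A3 BA = 0xF4.

0xF4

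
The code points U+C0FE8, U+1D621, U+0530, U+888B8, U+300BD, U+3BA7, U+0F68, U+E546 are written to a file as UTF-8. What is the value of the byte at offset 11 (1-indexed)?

0xF2

1-indexed offset 11 is 0-indexed offset 10.
U+C0FE8 → 4-byte form F3 80 BF A8 at offsets 0–3.
U+1D621 → 4-byte form F0 9D 98 A1 at offsets 4–7.
U+0530 → 2-byte form D4 B0 at offsets 8–9.
U+888B8 → 4-byte form F2 88 A2 B8 at offsets 10–13.
Offset 10 falls in char 4's range; it's byte 1 of F2 88 A2 B8 = 0xF2.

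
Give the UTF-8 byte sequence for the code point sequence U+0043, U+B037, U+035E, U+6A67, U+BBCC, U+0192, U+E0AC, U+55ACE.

43 EB 80 B7 CD 9E E6 A9 A7 EB AF 8C C6 92 EE 82 AC F1 95 AB 8E

U+0043: 1-byte form → 43.
U+B037: 3-byte form → EB 80 B7.
U+035E: 2-byte form → CD 9E.
U+6A67: 3-byte form → E6 A9 A7.
U+BBCC: 3-byte form → EB AF 8C.
U+0192: 2-byte form → C6 92.
U+E0AC: 3-byte form → EE 82 AC.
U+55ACE: 4-byte form → F1 95 AB 8E.
Concatenated (21 bytes): 43 EB 80 B7 CD 9E E6 A9 A7 EB AF 8C C6 92 EE 82 AC F1 95 AB 8E.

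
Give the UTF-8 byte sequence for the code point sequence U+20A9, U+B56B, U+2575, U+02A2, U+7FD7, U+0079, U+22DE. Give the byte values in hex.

U+20A9: 3-byte form → E2 82 A9.
U+B56B: 3-byte form → EB 95 AB.
U+2575: 3-byte form → E2 95 B5.
U+02A2: 2-byte form → CA A2.
U+7FD7: 3-byte form → E7 BF 97.
U+0079: 1-byte form → 79.
U+22DE: 3-byte form → E2 8B 9E.
Concatenated (18 bytes): E2 82 A9 EB 95 AB E2 95 B5 CA A2 E7 BF 97 79 E2 8B 9E.

E2 82 A9 EB 95 AB E2 95 B5 CA A2 E7 BF 97 79 E2 8B 9E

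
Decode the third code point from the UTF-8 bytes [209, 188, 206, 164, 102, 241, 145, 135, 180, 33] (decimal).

U+0066

Offset 0: leading byte 0xD1 = 11010001 → 2-byte char #1 = D1 BC.
Offset 2: leading byte 0xCE = 11001110 → 2-byte char #2 = CE A4.
Offset 4: leading byte 0x66 = 01100110 → 1-byte char #3 = 66.
Leading byte 0x66 = 01100110 matches 0xxxxxxx → 1-byte sequence.
Byte 1: 0x66 = 01100110, payload 1100110 (7 bits).
Concatenate: 1100110 = 0x66 (7 bits → U+0066).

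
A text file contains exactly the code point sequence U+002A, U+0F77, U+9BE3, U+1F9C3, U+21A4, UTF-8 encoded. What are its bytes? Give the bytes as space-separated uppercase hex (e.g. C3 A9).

U+002A: 1-byte form → 2A.
U+0F77: 3-byte form → E0 BD B7.
U+9BE3: 3-byte form → E9 AF A3.
U+1F9C3: 4-byte form → F0 9F A7 83.
U+21A4: 3-byte form → E2 86 A4.
Concatenated (14 bytes): 2A E0 BD B7 E9 AF A3 F0 9F A7 83 E2 86 A4.

2A E0 BD B7 E9 AF A3 F0 9F A7 83 E2 86 A4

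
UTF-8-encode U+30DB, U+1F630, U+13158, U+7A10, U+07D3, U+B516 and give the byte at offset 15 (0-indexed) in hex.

U+30DB → 3-byte form E3 83 9B at offsets 0–2.
U+1F630 → 4-byte form F0 9F 98 B0 at offsets 3–6.
U+13158 → 4-byte form F0 93 85 98 at offsets 7–10.
U+7A10 → 3-byte form E7 A8 90 at offsets 11–13.
U+07D3 → 2-byte form DF 93 at offsets 14–15.
Offset 15 falls in char 5's range; it's byte 2 of DF 93 = 0x93.

0x93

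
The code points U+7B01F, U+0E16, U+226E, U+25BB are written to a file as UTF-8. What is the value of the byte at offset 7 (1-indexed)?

0x96

1-indexed offset 7 is 0-indexed offset 6.
U+7B01F → 4-byte form F1 BB 80 9F at offsets 0–3.
U+0E16 → 3-byte form E0 B8 96 at offsets 4–6.
Offset 6 falls in char 2's range; it's byte 3 of E0 B8 96 = 0x96.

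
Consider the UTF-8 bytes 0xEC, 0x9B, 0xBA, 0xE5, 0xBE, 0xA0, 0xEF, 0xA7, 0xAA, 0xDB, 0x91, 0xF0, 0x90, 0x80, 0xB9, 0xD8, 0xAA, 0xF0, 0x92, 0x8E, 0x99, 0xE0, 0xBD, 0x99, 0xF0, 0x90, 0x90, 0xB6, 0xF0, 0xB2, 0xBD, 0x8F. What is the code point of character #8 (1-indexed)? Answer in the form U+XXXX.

U+0F59

Offset 0: leading byte 0xEC = 11101100 → 3-byte char #1 = EC 9B BA.
Offset 3: leading byte 0xE5 = 11100101 → 3-byte char #2 = E5 BE A0.
Offset 6: leading byte 0xEF = 11101111 → 3-byte char #3 = EF A7 AA.
Offset 9: leading byte 0xDB = 11011011 → 2-byte char #4 = DB 91.
Offset 11: leading byte 0xF0 = 11110000 → 4-byte char #5 = F0 90 80 B9.
Offset 15: leading byte 0xD8 = 11011000 → 2-byte char #6 = D8 AA.
Offset 17: leading byte 0xF0 = 11110000 → 4-byte char #7 = F0 92 8E 99.
Offset 21: leading byte 0xE0 = 11100000 → 3-byte char #8 = E0 BD 99.
Leading byte 0xE0 = 11100000 matches 1110xxxx → 3-byte sequence.
Byte 1: 0xE0 = 11100000, payload 0000 (4 bits).
Byte 2: 0xBD = 10111101 (10xxxxxx ✓), payload 111101.
Byte 3: 0x99 = 10011001 (10xxxxxx ✓), payload 011001.
Concatenate: 0000111101011001 = 0xF59 (16 bits → U+0F59).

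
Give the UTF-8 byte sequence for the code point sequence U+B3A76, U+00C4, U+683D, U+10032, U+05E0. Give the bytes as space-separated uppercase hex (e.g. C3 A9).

F2 B3 A9 B6 C3 84 E6 A0 BD F0 90 80 B2 D7 A0

U+B3A76: 4-byte form → F2 B3 A9 B6.
U+00C4: 2-byte form → C3 84.
U+683D: 3-byte form → E6 A0 BD.
U+10032: 4-byte form → F0 90 80 B2.
U+05E0: 2-byte form → D7 A0.
Concatenated (15 bytes): F2 B3 A9 B6 C3 84 E6 A0 BD F0 90 80 B2 D7 A0.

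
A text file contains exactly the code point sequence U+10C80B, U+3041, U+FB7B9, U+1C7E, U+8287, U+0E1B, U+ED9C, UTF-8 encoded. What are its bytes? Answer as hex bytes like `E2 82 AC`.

U+10C80B: 4-byte form → F4 8C A0 8B.
U+3041: 3-byte form → E3 81 81.
U+FB7B9: 4-byte form → F3 BB 9E B9.
U+1C7E: 3-byte form → E1 B1 BE.
U+8287: 3-byte form → E8 8A 87.
U+0E1B: 3-byte form → E0 B8 9B.
U+ED9C: 3-byte form → EE B6 9C.
Concatenated (23 bytes): F4 8C A0 8B E3 81 81 F3 BB 9E B9 E1 B1 BE E8 8A 87 E0 B8 9B EE B6 9C.

F4 8C A0 8B E3 81 81 F3 BB 9E B9 E1 B1 BE E8 8A 87 E0 B8 9B EE B6 9C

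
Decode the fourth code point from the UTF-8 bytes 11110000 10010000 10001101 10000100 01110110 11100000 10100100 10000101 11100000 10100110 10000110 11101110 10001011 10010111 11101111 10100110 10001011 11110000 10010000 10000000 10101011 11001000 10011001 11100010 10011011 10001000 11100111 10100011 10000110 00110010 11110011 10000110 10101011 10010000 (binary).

U+0986

Offset 0: leading byte 0xF0 = 11110000 → 4-byte char #1 = F0 90 8D 84.
Offset 4: leading byte 0x76 = 01110110 → 1-byte char #2 = 76.
Offset 5: leading byte 0xE0 = 11100000 → 3-byte char #3 = E0 A4 85.
Offset 8: leading byte 0xE0 = 11100000 → 3-byte char #4 = E0 A6 86.
Leading byte 0xE0 = 11100000 matches 1110xxxx → 3-byte sequence.
Byte 1: 0xE0 = 11100000, payload 0000 (4 bits).
Byte 2: 0xA6 = 10100110 (10xxxxxx ✓), payload 100110.
Byte 3: 0x86 = 10000110 (10xxxxxx ✓), payload 000110.
Concatenate: 0000100110000110 = 0x986 (16 bits → U+0986).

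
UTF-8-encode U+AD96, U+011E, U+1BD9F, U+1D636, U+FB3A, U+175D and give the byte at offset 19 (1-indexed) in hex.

0x9D

1-indexed offset 19 is 0-indexed offset 18.
U+AD96 → 3-byte form EA B6 96 at offsets 0–2.
U+011E → 2-byte form C4 9E at offsets 3–4.
U+1BD9F → 4-byte form F0 9B B6 9F at offsets 5–8.
U+1D636 → 4-byte form F0 9D 98 B6 at offsets 9–12.
U+FB3A → 3-byte form EF AC BA at offsets 13–15.
U+175D → 3-byte form E1 9D 9D at offsets 16–18.
Offset 18 falls in char 6's range; it's byte 3 of E1 9D 9D = 0x9D.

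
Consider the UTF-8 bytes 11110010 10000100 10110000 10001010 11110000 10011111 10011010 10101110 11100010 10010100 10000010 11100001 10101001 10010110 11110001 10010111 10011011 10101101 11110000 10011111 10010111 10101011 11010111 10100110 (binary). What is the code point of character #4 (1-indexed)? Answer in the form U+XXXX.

U+1A56

Offset 0: leading byte 0xF2 = 11110010 → 4-byte char #1 = F2 84 B0 8A.
Offset 4: leading byte 0xF0 = 11110000 → 4-byte char #2 = F0 9F 9A AE.
Offset 8: leading byte 0xE2 = 11100010 → 3-byte char #3 = E2 94 82.
Offset 11: leading byte 0xE1 = 11100001 → 3-byte char #4 = E1 A9 96.
Leading byte 0xE1 = 11100001 matches 1110xxxx → 3-byte sequence.
Byte 1: 0xE1 = 11100001, payload 0001 (4 bits).
Byte 2: 0xA9 = 10101001 (10xxxxxx ✓), payload 101001.
Byte 3: 0x96 = 10010110 (10xxxxxx ✓), payload 010110.
Concatenate: 0001101001010110 = 0x1A56 (16 bits → U+1A56).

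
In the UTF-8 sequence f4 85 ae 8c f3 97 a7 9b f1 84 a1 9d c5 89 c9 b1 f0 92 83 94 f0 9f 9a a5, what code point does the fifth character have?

U+0271

Offset 0: leading byte 0xF4 = 11110100 → 4-byte char #1 = F4 85 AE 8C.
Offset 4: leading byte 0xF3 = 11110011 → 4-byte char #2 = F3 97 A7 9B.
Offset 8: leading byte 0xF1 = 11110001 → 4-byte char #3 = F1 84 A1 9D.
Offset 12: leading byte 0xC5 = 11000101 → 2-byte char #4 = C5 89.
Offset 14: leading byte 0xC9 = 11001001 → 2-byte char #5 = C9 B1.
Leading byte 0xC9 = 11001001 matches 110xxxxx → 2-byte sequence.
Byte 1: 0xC9 = 11001001, payload 01001 (5 bits).
Byte 2: 0xB1 = 10110001 (10xxxxxx ✓), payload 110001.
Concatenate: 01001110001 = 0x271 (11 bits → U+0271).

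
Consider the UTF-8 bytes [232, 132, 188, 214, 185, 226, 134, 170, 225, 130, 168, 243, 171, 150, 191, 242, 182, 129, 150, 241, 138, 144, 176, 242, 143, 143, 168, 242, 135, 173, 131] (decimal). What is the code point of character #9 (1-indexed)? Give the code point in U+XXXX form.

Offset 0: leading byte 0xE8 = 11101000 → 3-byte char #1 = E8 84 BC.
Offset 3: leading byte 0xD6 = 11010110 → 2-byte char #2 = D6 B9.
Offset 5: leading byte 0xE2 = 11100010 → 3-byte char #3 = E2 86 AA.
Offset 8: leading byte 0xE1 = 11100001 → 3-byte char #4 = E1 82 A8.
Offset 11: leading byte 0xF3 = 11110011 → 4-byte char #5 = F3 AB 96 BF.
Offset 15: leading byte 0xF2 = 11110010 → 4-byte char #6 = F2 B6 81 96.
Offset 19: leading byte 0xF1 = 11110001 → 4-byte char #7 = F1 8A 90 B0.
Offset 23: leading byte 0xF2 = 11110010 → 4-byte char #8 = F2 8F 8F A8.
Offset 27: leading byte 0xF2 = 11110010 → 4-byte char #9 = F2 87 AD 83.
Leading byte 0xF2 = 11110010 matches 11110xxx → 4-byte sequence.
Byte 1: 0xF2 = 11110010, payload 010 (3 bits).
Byte 2: 0x87 = 10000111 (10xxxxxx ✓), payload 000111.
Byte 3: 0xAD = 10101101 (10xxxxxx ✓), payload 101101.
Byte 4: 0x83 = 10000011 (10xxxxxx ✓), payload 000011.
Concatenate: 010000111101101000011 = 0x87B43 (21 bits → U+87B43).

U+87B43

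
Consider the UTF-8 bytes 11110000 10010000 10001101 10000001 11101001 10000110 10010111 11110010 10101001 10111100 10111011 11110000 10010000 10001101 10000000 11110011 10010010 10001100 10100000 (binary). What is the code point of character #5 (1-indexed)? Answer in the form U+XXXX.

Offset 0: leading byte 0xF0 = 11110000 → 4-byte char #1 = F0 90 8D 81.
Offset 4: leading byte 0xE9 = 11101001 → 3-byte char #2 = E9 86 97.
Offset 7: leading byte 0xF2 = 11110010 → 4-byte char #3 = F2 A9 BC BB.
Offset 11: leading byte 0xF0 = 11110000 → 4-byte char #4 = F0 90 8D 80.
Offset 15: leading byte 0xF3 = 11110011 → 4-byte char #5 = F3 92 8C A0.
Leading byte 0xF3 = 11110011 matches 11110xxx → 4-byte sequence.
Byte 1: 0xF3 = 11110011, payload 011 (3 bits).
Byte 2: 0x92 = 10010010 (10xxxxxx ✓), payload 010010.
Byte 3: 0x8C = 10001100 (10xxxxxx ✓), payload 001100.
Byte 4: 0xA0 = 10100000 (10xxxxxx ✓), payload 100000.
Concatenate: 011010010001100100000 = 0xD2320 (21 bits → U+D2320).

U+D2320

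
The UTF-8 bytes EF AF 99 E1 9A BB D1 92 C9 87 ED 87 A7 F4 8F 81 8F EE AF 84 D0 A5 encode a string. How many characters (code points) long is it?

8

Byte at offset 0: 0xEF = 11101111 → 3-byte char (#1). Advance 3.
Byte at offset 3: 0xE1 = 11100001 → 3-byte char (#2). Advance 3.
Byte at offset 6: 0xD1 = 11010001 → 2-byte char (#3). Advance 2.
Byte at offset 8: 0xC9 = 11001001 → 2-byte char (#4). Advance 2.
Byte at offset 10: 0xED = 11101101 → 3-byte char (#5). Advance 3.
Byte at offset 13: 0xF4 = 11110100 → 4-byte char (#6). Advance 4.
Byte at offset 17: 0xEE = 11101110 → 3-byte char (#7). Advance 3.
Byte at offset 20: 0xD0 = 11010000 → 2-byte char (#8). Advance 2.
Reached end at offset 22 after 8 code points.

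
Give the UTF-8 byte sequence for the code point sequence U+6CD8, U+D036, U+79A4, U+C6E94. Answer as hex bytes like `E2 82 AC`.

E6 B3 98 ED 80 B6 E7 A6 A4 F3 86 BA 94

U+6CD8: 3-byte form → E6 B3 98.
U+D036: 3-byte form → ED 80 B6.
U+79A4: 3-byte form → E7 A6 A4.
U+C6E94: 4-byte form → F3 86 BA 94.
Concatenated (13 bytes): E6 B3 98 ED 80 B6 E7 A6 A4 F3 86 BA 94.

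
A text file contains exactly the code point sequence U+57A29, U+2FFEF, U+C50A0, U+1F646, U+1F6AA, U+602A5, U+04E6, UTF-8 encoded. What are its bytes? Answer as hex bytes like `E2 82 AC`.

U+57A29: 4-byte form → F1 97 A8 A9.
U+2FFEF: 4-byte form → F0 AF BF AF.
U+C50A0: 4-byte form → F3 85 82 A0.
U+1F646: 4-byte form → F0 9F 99 86.
U+1F6AA: 4-byte form → F0 9F 9A AA.
U+602A5: 4-byte form → F1 A0 8A A5.
U+04E6: 2-byte form → D3 A6.
Concatenated (26 bytes): F1 97 A8 A9 F0 AF BF AF F3 85 82 A0 F0 9F 99 86 F0 9F 9A AA F1 A0 8A A5 D3 A6.

F1 97 A8 A9 F0 AF BF AF F3 85 82 A0 F0 9F 99 86 F0 9F 9A AA F1 A0 8A A5 D3 A6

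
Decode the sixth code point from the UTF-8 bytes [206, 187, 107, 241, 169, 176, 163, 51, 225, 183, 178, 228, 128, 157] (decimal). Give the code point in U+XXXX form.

Offset 0: leading byte 0xCE = 11001110 → 2-byte char #1 = CE BB.
Offset 2: leading byte 0x6B = 01101011 → 1-byte char #2 = 6B.
Offset 3: leading byte 0xF1 = 11110001 → 4-byte char #3 = F1 A9 B0 A3.
Offset 7: leading byte 0x33 = 00110011 → 1-byte char #4 = 33.
Offset 8: leading byte 0xE1 = 11100001 → 3-byte char #5 = E1 B7 B2.
Offset 11: leading byte 0xE4 = 11100100 → 3-byte char #6 = E4 80 9D.
Leading byte 0xE4 = 11100100 matches 1110xxxx → 3-byte sequence.
Byte 1: 0xE4 = 11100100, payload 0100 (4 bits).
Byte 2: 0x80 = 10000000 (10xxxxxx ✓), payload 000000.
Byte 3: 0x9D = 10011101 (10xxxxxx ✓), payload 011101.
Concatenate: 0100000000011101 = 0x401D (16 bits → U+401D).

U+401D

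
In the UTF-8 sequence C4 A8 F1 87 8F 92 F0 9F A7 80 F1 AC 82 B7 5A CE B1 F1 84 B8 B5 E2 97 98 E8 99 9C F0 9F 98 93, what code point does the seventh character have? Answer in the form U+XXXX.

Offset 0: leading byte 0xC4 = 11000100 → 2-byte char #1 = C4 A8.
Offset 2: leading byte 0xF1 = 11110001 → 4-byte char #2 = F1 87 8F 92.
Offset 6: leading byte 0xF0 = 11110000 → 4-byte char #3 = F0 9F A7 80.
Offset 10: leading byte 0xF1 = 11110001 → 4-byte char #4 = F1 AC 82 B7.
Offset 14: leading byte 0x5A = 01011010 → 1-byte char #5 = 5A.
Offset 15: leading byte 0xCE = 11001110 → 2-byte char #6 = CE B1.
Offset 17: leading byte 0xF1 = 11110001 → 4-byte char #7 = F1 84 B8 B5.
Leading byte 0xF1 = 11110001 matches 11110xxx → 4-byte sequence.
Byte 1: 0xF1 = 11110001, payload 001 (3 bits).
Byte 2: 0x84 = 10000100 (10xxxxxx ✓), payload 000100.
Byte 3: 0xB8 = 10111000 (10xxxxxx ✓), payload 111000.
Byte 4: 0xB5 = 10110101 (10xxxxxx ✓), payload 110101.
Concatenate: 001000100111000110101 = 0x44E35 (21 bits → U+44E35).

U+44E35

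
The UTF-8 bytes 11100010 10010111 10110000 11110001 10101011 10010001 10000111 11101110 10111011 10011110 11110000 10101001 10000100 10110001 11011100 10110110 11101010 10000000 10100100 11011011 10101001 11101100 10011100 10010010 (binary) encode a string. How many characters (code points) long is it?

8

Byte at offset 0: 0xE2 = 11100010 → 3-byte char (#1). Advance 3.
Byte at offset 3: 0xF1 = 11110001 → 4-byte char (#2). Advance 4.
Byte at offset 7: 0xEE = 11101110 → 3-byte char (#3). Advance 3.
Byte at offset 10: 0xF0 = 11110000 → 4-byte char (#4). Advance 4.
Byte at offset 14: 0xDC = 11011100 → 2-byte char (#5). Advance 2.
Byte at offset 16: 0xEA = 11101010 → 3-byte char (#6). Advance 3.
Byte at offset 19: 0xDB = 11011011 → 2-byte char (#7). Advance 2.
Byte at offset 21: 0xEC = 11101100 → 3-byte char (#8). Advance 3.
Reached end at offset 24 after 8 code points.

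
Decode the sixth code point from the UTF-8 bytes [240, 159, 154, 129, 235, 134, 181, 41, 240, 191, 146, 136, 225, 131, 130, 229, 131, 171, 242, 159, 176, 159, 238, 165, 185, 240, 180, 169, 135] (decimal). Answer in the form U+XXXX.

U+50EB

Offset 0: leading byte 0xF0 = 11110000 → 4-byte char #1 = F0 9F 9A 81.
Offset 4: leading byte 0xEB = 11101011 → 3-byte char #2 = EB 86 B5.
Offset 7: leading byte 0x29 = 00101001 → 1-byte char #3 = 29.
Offset 8: leading byte 0xF0 = 11110000 → 4-byte char #4 = F0 BF 92 88.
Offset 12: leading byte 0xE1 = 11100001 → 3-byte char #5 = E1 83 82.
Offset 15: leading byte 0xE5 = 11100101 → 3-byte char #6 = E5 83 AB.
Leading byte 0xE5 = 11100101 matches 1110xxxx → 3-byte sequence.
Byte 1: 0xE5 = 11100101, payload 0101 (4 bits).
Byte 2: 0x83 = 10000011 (10xxxxxx ✓), payload 000011.
Byte 3: 0xAB = 10101011 (10xxxxxx ✓), payload 101011.
Concatenate: 0101000011101011 = 0x50EB (16 bits → U+50EB).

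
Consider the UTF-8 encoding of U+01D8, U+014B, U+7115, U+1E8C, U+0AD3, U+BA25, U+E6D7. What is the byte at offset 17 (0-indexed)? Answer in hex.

0x9B

U+01D8 → 2-byte form C7 98 at offsets 0–1.
U+014B → 2-byte form C5 8B at offsets 2–3.
U+7115 → 3-byte form E7 84 95 at offsets 4–6.
U+1E8C → 3-byte form E1 BA 8C at offsets 7–9.
U+0AD3 → 3-byte form E0 AB 93 at offsets 10–12.
U+BA25 → 3-byte form EB A8 A5 at offsets 13–15.
U+E6D7 → 3-byte form EE 9B 97 at offsets 16–18.
Offset 17 falls in char 7's range; it's byte 2 of EE 9B 97 = 0x9B.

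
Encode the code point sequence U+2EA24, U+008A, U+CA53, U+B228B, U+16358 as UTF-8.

U+2EA24: 4-byte form → F0 AE A8 A4.
U+008A: 2-byte form → C2 8A.
U+CA53: 3-byte form → EC A9 93.
U+B228B: 4-byte form → F2 B2 8A 8B.
U+16358: 4-byte form → F0 96 8D 98.
Concatenated (17 bytes): F0 AE A8 A4 C2 8A EC A9 93 F2 B2 8A 8B F0 96 8D 98.

F0 AE A8 A4 C2 8A EC A9 93 F2 B2 8A 8B F0 96 8D 98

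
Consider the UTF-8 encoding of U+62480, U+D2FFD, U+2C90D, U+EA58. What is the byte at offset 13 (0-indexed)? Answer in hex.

0xA9

U+62480 → 4-byte form F1 A2 92 80 at offsets 0–3.
U+D2FFD → 4-byte form F3 92 BF BD at offsets 4–7.
U+2C90D → 4-byte form F0 AC A4 8D at offsets 8–11.
U+EA58 → 3-byte form EE A9 98 at offsets 12–14.
Offset 13 falls in char 4's range; it's byte 2 of EE A9 98 = 0xA9.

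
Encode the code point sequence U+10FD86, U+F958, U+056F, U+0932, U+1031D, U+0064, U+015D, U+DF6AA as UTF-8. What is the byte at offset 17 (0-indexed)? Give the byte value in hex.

U+10FD86 → 4-byte form F4 8F B6 86 at offsets 0–3.
U+F958 → 3-byte form EF A5 98 at offsets 4–6.
U+056F → 2-byte form D5 AF at offsets 7–8.
U+0932 → 3-byte form E0 A4 B2 at offsets 9–11.
U+1031D → 4-byte form F0 90 8C 9D at offsets 12–15.
U+0064 → 1-byte form 64 at offsets 16–16.
U+015D → 2-byte form C5 9D at offsets 17–18.
Offset 17 falls in char 7's range; it's byte 1 of C5 9D = 0xC5.

0xC5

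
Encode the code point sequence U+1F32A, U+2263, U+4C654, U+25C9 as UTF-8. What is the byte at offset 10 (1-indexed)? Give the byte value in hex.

1-indexed offset 10 is 0-indexed offset 9.
U+1F32A → 4-byte form F0 9F 8C AA at offsets 0–3.
U+2263 → 3-byte form E2 89 A3 at offsets 4–6.
U+4C654 → 4-byte form F1 8C 99 94 at offsets 7–10.
Offset 9 falls in char 3's range; it's byte 3 of F1 8C 99 94 = 0x99.

0x99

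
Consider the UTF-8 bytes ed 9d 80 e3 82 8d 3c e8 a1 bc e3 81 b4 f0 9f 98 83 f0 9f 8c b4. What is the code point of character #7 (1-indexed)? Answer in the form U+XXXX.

Offset 0: leading byte 0xED = 11101101 → 3-byte char #1 = ED 9D 80.
Offset 3: leading byte 0xE3 = 11100011 → 3-byte char #2 = E3 82 8D.
Offset 6: leading byte 0x3C = 00111100 → 1-byte char #3 = 3C.
Offset 7: leading byte 0xE8 = 11101000 → 3-byte char #4 = E8 A1 BC.
Offset 10: leading byte 0xE3 = 11100011 → 3-byte char #5 = E3 81 B4.
Offset 13: leading byte 0xF0 = 11110000 → 4-byte char #6 = F0 9F 98 83.
Offset 17: leading byte 0xF0 = 11110000 → 4-byte char #7 = F0 9F 8C B4.
Leading byte 0xF0 = 11110000 matches 11110xxx → 4-byte sequence.
Byte 1: 0xF0 = 11110000, payload 000 (3 bits).
Byte 2: 0x9F = 10011111 (10xxxxxx ✓), payload 011111.
Byte 3: 0x8C = 10001100 (10xxxxxx ✓), payload 001100.
Byte 4: 0xB4 = 10110100 (10xxxxxx ✓), payload 110100.
Concatenate: 000011111001100110100 = 0x1F334 (21 bits → U+1F334).

U+1F334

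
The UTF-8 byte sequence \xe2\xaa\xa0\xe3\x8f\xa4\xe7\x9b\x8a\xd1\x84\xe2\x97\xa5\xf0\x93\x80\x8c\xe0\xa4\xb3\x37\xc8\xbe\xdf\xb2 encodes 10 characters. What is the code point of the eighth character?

Offset 0: leading byte 0xE2 = 11100010 → 3-byte char #1 = E2 AA A0.
Offset 3: leading byte 0xE3 = 11100011 → 3-byte char #2 = E3 8F A4.
Offset 6: leading byte 0xE7 = 11100111 → 3-byte char #3 = E7 9B 8A.
Offset 9: leading byte 0xD1 = 11010001 → 2-byte char #4 = D1 84.
Offset 11: leading byte 0xE2 = 11100010 → 3-byte char #5 = E2 97 A5.
Offset 14: leading byte 0xF0 = 11110000 → 4-byte char #6 = F0 93 80 8C.
Offset 18: leading byte 0xE0 = 11100000 → 3-byte char #7 = E0 A4 B3.
Offset 21: leading byte 0x37 = 00110111 → 1-byte char #8 = 37.
Leading byte 0x37 = 00110111 matches 0xxxxxxx → 1-byte sequence.
Byte 1: 0x37 = 00110111, payload 0110111 (7 bits).
Concatenate: 0110111 = 0x37 (7 bits → U+0037).

U+0037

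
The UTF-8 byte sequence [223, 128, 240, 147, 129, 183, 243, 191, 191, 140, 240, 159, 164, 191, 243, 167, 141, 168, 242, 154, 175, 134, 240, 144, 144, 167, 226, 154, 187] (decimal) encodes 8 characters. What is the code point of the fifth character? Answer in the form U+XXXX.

U+E7368

Offset 0: leading byte 0xDF = 11011111 → 2-byte char #1 = DF 80.
Offset 2: leading byte 0xF0 = 11110000 → 4-byte char #2 = F0 93 81 B7.
Offset 6: leading byte 0xF3 = 11110011 → 4-byte char #3 = F3 BF BF 8C.
Offset 10: leading byte 0xF0 = 11110000 → 4-byte char #4 = F0 9F A4 BF.
Offset 14: leading byte 0xF3 = 11110011 → 4-byte char #5 = F3 A7 8D A8.
Leading byte 0xF3 = 11110011 matches 11110xxx → 4-byte sequence.
Byte 1: 0xF3 = 11110011, payload 011 (3 bits).
Byte 2: 0xA7 = 10100111 (10xxxxxx ✓), payload 100111.
Byte 3: 0x8D = 10001101 (10xxxxxx ✓), payload 001101.
Byte 4: 0xA8 = 10101000 (10xxxxxx ✓), payload 101000.
Concatenate: 011100111001101101000 = 0xE7368 (21 bits → U+E7368).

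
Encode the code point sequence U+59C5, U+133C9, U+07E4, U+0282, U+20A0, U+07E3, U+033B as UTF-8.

E5 A7 85 F0 93 8F 89 DF A4 CA 82 E2 82 A0 DF A3 CC BB

U+59C5: 3-byte form → E5 A7 85.
U+133C9: 4-byte form → F0 93 8F 89.
U+07E4: 2-byte form → DF A4.
U+0282: 2-byte form → CA 82.
U+20A0: 3-byte form → E2 82 A0.
U+07E3: 2-byte form → DF A3.
U+033B: 2-byte form → CC BB.
Concatenated (18 bytes): E5 A7 85 F0 93 8F 89 DF A4 CA 82 E2 82 A0 DF A3 CC BB.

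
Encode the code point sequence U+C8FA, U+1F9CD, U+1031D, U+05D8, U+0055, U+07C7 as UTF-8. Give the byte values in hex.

U+C8FA: 3-byte form → EC A3 BA.
U+1F9CD: 4-byte form → F0 9F A7 8D.
U+1031D: 4-byte form → F0 90 8C 9D.
U+05D8: 2-byte form → D7 98.
U+0055: 1-byte form → 55.
U+07C7: 2-byte form → DF 87.
Concatenated (16 bytes): EC A3 BA F0 9F A7 8D F0 90 8C 9D D7 98 55 DF 87.

EC A3 BA F0 9F A7 8D F0 90 8C 9D D7 98 55 DF 87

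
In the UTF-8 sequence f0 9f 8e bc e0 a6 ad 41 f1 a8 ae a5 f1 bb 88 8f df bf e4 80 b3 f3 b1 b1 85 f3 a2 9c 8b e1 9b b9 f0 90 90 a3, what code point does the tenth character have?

U+16F9

Offset 0: leading byte 0xF0 = 11110000 → 4-byte char #1 = F0 9F 8E BC.
Offset 4: leading byte 0xE0 = 11100000 → 3-byte char #2 = E0 A6 AD.
Offset 7: leading byte 0x41 = 01000001 → 1-byte char #3 = 41.
Offset 8: leading byte 0xF1 = 11110001 → 4-byte char #4 = F1 A8 AE A5.
Offset 12: leading byte 0xF1 = 11110001 → 4-byte char #5 = F1 BB 88 8F.
Offset 16: leading byte 0xDF = 11011111 → 2-byte char #6 = DF BF.
Offset 18: leading byte 0xE4 = 11100100 → 3-byte char #7 = E4 80 B3.
Offset 21: leading byte 0xF3 = 11110011 → 4-byte char #8 = F3 B1 B1 85.
Offset 25: leading byte 0xF3 = 11110011 → 4-byte char #9 = F3 A2 9C 8B.
Offset 29: leading byte 0xE1 = 11100001 → 3-byte char #10 = E1 9B B9.
Leading byte 0xE1 = 11100001 matches 1110xxxx → 3-byte sequence.
Byte 1: 0xE1 = 11100001, payload 0001 (4 bits).
Byte 2: 0x9B = 10011011 (10xxxxxx ✓), payload 011011.
Byte 3: 0xB9 = 10111001 (10xxxxxx ✓), payload 111001.
Concatenate: 0001011011111001 = 0x16F9 (16 bits → U+16F9).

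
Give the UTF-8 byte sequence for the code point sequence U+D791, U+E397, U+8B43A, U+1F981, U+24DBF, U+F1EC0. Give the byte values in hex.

U+D791: 3-byte form → ED 9E 91.
U+E397: 3-byte form → EE 8E 97.
U+8B43A: 4-byte form → F2 8B 90 BA.
U+1F981: 4-byte form → F0 9F A6 81.
U+24DBF: 4-byte form → F0 A4 B6 BF.
U+F1EC0: 4-byte form → F3 B1 BB 80.
Concatenated (22 bytes): ED 9E 91 EE 8E 97 F2 8B 90 BA F0 9F A6 81 F0 A4 B6 BF F3 B1 BB 80.

ED 9E 91 EE 8E 97 F2 8B 90 BA F0 9F A6 81 F0 A4 B6 BF F3 B1 BB 80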